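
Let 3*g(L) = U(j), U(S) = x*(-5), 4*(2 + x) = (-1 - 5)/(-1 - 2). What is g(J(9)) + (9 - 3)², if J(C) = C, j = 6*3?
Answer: 77/2 ≈ 38.500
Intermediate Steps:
j = 18
x = -3/2 (x = -2 + ((-1 - 5)/(-1 - 2))/4 = -2 + (-6/(-3))/4 = -2 + (-6*(-⅓))/4 = -2 + (¼)*2 = -2 + ½ = -3/2 ≈ -1.5000)
U(S) = 15/2 (U(S) = -3/2*(-5) = 15/2)
g(L) = 5/2 (g(L) = (⅓)*(15/2) = 5/2)
g(J(9)) + (9 - 3)² = 5/2 + (9 - 3)² = 5/2 + 6² = 5/2 + 36 = 77/2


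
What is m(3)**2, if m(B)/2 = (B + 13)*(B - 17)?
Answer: 200704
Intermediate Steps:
m(B) = 2*(-17 + B)*(13 + B) (m(B) = 2*((B + 13)*(B - 17)) = 2*((13 + B)*(-17 + B)) = 2*((-17 + B)*(13 + B)) = 2*(-17 + B)*(13 + B))
m(3)**2 = (-442 - 8*3 + 2*3**2)**2 = (-442 - 24 + 2*9)**2 = (-442 - 24 + 18)**2 = (-448)**2 = 200704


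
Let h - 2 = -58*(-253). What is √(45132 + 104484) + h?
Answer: 14676 + 12*√1039 ≈ 15063.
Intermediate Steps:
h = 14676 (h = 2 - 58*(-253) = 2 + 14674 = 14676)
√(45132 + 104484) + h = √(45132 + 104484) + 14676 = √149616 + 14676 = 12*√1039 + 14676 = 14676 + 12*√1039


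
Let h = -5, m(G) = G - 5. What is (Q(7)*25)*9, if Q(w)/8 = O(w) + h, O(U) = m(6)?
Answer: -7200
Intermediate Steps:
m(G) = -5 + G
O(U) = 1 (O(U) = -5 + 6 = 1)
Q(w) = -32 (Q(w) = 8*(1 - 5) = 8*(-4) = -32)
(Q(7)*25)*9 = -32*25*9 = -800*9 = -7200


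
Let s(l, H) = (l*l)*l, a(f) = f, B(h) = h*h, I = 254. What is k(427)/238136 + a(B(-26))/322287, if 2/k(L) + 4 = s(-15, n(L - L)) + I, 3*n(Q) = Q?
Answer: 2442046871/1164261787500 ≈ 0.0020975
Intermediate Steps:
n(Q) = Q/3
B(h) = h²
s(l, H) = l³ (s(l, H) = l²*l = l³)
k(L) = -2/3125 (k(L) = 2/(-4 + ((-15)³ + 254)) = 2/(-4 + (-3375 + 254)) = 2/(-4 - 3121) = 2/(-3125) = 2*(-1/3125) = -2/3125)
k(427)/238136 + a(B(-26))/322287 = -2/3125/238136 + (-26)²/322287 = -2/3125*1/238136 + 676*(1/322287) = -1/372087500 + 676/322287 = 2442046871/1164261787500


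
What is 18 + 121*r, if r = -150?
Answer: -18132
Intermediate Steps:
18 + 121*r = 18 + 121*(-150) = 18 - 18150 = -18132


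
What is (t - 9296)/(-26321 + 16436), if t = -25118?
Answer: 34414/9885 ≈ 3.4814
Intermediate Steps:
(t - 9296)/(-26321 + 16436) = (-25118 - 9296)/(-26321 + 16436) = -34414/(-9885) = -34414*(-1/9885) = 34414/9885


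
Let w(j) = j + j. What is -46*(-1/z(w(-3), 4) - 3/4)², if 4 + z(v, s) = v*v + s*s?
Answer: -31487/1152 ≈ -27.332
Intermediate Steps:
w(j) = 2*j
z(v, s) = -4 + s² + v² (z(v, s) = -4 + (v*v + s*s) = -4 + (v² + s²) = -4 + (s² + v²) = -4 + s² + v²)
-46*(-1/z(w(-3), 4) - 3/4)² = -46*(-1/(-4 + 4² + (2*(-3))²) - 3/4)² = -46*(-1/(-4 + 16 + (-6)²) - 3*¼)² = -46*(-1/(-4 + 16 + 36) - ¾)² = -46*(-1/48 - ¾)² = -46*(-37/48)² = -46*1369/2304 = -31487/1152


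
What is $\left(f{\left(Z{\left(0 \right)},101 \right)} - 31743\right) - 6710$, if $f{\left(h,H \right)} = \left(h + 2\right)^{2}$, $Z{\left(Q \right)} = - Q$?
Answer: $-38449$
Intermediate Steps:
$f{\left(h,H \right)} = \left(2 + h\right)^{2}$
$\left(f{\left(Z{\left(0 \right)},101 \right)} - 31743\right) - 6710 = \left(\left(2 - 0\right)^{2} - 31743\right) - 6710 = \left(\left(2 + 0\right)^{2} - 31743\right) - 6710 = \left(2^{2} - 31743\right) - 6710 = \left(4 - 31743\right) - 6710 = -31739 - 6710 = -38449$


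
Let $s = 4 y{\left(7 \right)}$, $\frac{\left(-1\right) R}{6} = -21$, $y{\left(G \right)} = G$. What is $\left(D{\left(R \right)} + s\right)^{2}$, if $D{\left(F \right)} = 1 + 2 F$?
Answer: $78961$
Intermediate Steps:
$R = 126$ ($R = \left(-6\right) \left(-21\right) = 126$)
$s = 28$ ($s = 4 \cdot 7 = 28$)
$\left(D{\left(R \right)} + s\right)^{2} = \left(\left(1 + 2 \cdot 126\right) + 28\right)^{2} = \left(\left(1 + 252\right) + 28\right)^{2} = \left(253 + 28\right)^{2} = 281^{2} = 78961$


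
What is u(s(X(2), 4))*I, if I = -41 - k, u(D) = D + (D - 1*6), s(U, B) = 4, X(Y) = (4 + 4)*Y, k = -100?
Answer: 118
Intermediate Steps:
X(Y) = 8*Y
u(D) = -6 + 2*D (u(D) = D + (D - 6) = D + (-6 + D) = -6 + 2*D)
I = 59 (I = -41 - 1*(-100) = -41 + 100 = 59)
u(s(X(2), 4))*I = (-6 + 2*4)*59 = (-6 + 8)*59 = 2*59 = 118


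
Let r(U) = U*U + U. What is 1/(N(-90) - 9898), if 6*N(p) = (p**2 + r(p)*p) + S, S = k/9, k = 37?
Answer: -54/6949655 ≈ -7.7702e-6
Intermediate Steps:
r(U) = U + U**2 (r(U) = U**2 + U = U + U**2)
S = 37/9 ≈ 4.1111
N(p) = 37/54 + p**2/6 + p**2*(1 + p)/6 (N(p) = ((p**2 + (p*(1 + p))*p) + 37/9)/6 = ((p**2 + p**2*(1 + p)) + 37/9)/6 = (37/9 + p**2 + p**2*(1 + p))/6 = 37/54 + p**2/6 + p**2*(1 + p)/6)
1/(N(-90) - 9898) = 1/((37/54 + (1/3)*(-90)**2 + (1/6)*(-90)**3) - 9898) = 1/((37/54 + (1/3)*8100 + (1/6)*(-729000)) - 9898) = 1/((37/54 + 2700 - 121500) - 9898) = 1/(-6415163/54 - 9898) = 1/(-6949655/54) = -54/6949655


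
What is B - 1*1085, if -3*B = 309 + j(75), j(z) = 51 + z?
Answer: -1230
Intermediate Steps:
B = -145 (B = -(309 + (51 + 75))/3 = -(309 + 126)/3 = -⅓*435 = -145)
B - 1*1085 = -145 - 1*1085 = -145 - 1085 = -1230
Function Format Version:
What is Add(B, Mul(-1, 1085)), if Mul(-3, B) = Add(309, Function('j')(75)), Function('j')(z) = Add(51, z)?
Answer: -1230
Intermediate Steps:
B = -145 (B = Mul(Rational(-1, 3), Add(309, Add(51, 75))) = Mul(Rational(-1, 3), Add(309, 126)) = Mul(Rational(-1, 3), 435) = -145)
Add(B, Mul(-1, 1085)) = Add(-145, Mul(-1, 1085)) = Add(-145, -1085) = -1230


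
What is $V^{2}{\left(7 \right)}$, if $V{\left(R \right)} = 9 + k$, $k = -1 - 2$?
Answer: $36$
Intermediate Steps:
$k = -3$ ($k = -1 - 2 = -3$)
$V{\left(R \right)} = 6$ ($V{\left(R \right)} = 9 - 3 = 6$)
$V^{2}{\left(7 \right)} = 6^{2} = 36$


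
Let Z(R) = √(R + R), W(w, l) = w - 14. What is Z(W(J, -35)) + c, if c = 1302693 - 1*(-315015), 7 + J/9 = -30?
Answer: 1617708 + I*√694 ≈ 1.6177e+6 + 26.344*I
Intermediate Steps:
J = -333 (J = -63 + 9*(-30) = -63 - 270 = -333)
W(w, l) = -14 + w
Z(R) = √2*√R (Z(R) = √(2*R) = √2*√R)
c = 1617708 (c = 1302693 + 315015 = 1617708)
Z(W(J, -35)) + c = √2*√(-14 - 333) + 1617708 = √2*√(-347) + 1617708 = √2*(I*√347) + 1617708 = I*√694 + 1617708 = 1617708 + I*√694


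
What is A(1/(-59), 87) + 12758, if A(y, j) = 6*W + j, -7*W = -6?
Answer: 89951/7 ≈ 12850.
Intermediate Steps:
W = 6/7 (W = -1/7*(-6) = 6/7 ≈ 0.85714)
A(y, j) = 36/7 + j (A(y, j) = 6*(6/7) + j = 36/7 + j)
A(1/(-59), 87) + 12758 = (36/7 + 87) + 12758 = 645/7 + 12758 = 89951/7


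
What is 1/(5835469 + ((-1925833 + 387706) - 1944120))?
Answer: 1/2353222 ≈ 4.2495e-7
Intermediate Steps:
1/(5835469 + ((-1925833 + 387706) - 1944120)) = 1/(5835469 + (-1538127 - 1944120)) = 1/(5835469 - 3482247) = 1/2353222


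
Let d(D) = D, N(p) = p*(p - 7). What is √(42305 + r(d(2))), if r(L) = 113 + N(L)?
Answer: 6*√1178 ≈ 205.93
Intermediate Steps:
N(p) = p*(-7 + p)
r(L) = 113 + L*(-7 + L)
√(42305 + r(d(2))) = √(42305 + (113 + 2*(-7 + 2))) = √(42305 + (113 + 2*(-5))) = √(42305 + (113 - 10)) = √(42305 + 103) = √42408 = 6*√1178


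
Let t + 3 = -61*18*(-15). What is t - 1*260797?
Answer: -244330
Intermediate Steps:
t = 16467 (t = -3 - 61*18*(-15) = -3 - 1098*(-15) = -3 + 16470 = 16467)
t - 1*260797 = 16467 - 1*260797 = 16467 - 260797 = -244330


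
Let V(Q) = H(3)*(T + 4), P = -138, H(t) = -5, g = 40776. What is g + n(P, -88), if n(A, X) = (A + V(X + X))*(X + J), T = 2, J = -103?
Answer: 72864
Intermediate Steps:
V(Q) = -30 (V(Q) = -5*(2 + 4) = -5*6 = -30)
n(A, X) = (-103 + X)*(-30 + A) (n(A, X) = (A - 30)*(X - 103) = (-30 + A)*(-103 + X) = (-103 + X)*(-30 + A))
g + n(P, -88) = 40776 + (3090 - 103*(-138) - 30*(-88) - 138*(-88)) = 40776 + (3090 + 14214 + 2640 + 12144) = 40776 + 32088 = 72864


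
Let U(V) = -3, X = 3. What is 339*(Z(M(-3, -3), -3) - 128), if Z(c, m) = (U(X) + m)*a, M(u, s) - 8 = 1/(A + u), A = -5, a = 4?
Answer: -51528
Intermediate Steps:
M(u, s) = 8 + 1/(-5 + u)
Z(c, m) = -12 + 4*m (Z(c, m) = (-3 + m)*4 = -12 + 4*m)
339*(Z(M(-3, -3), -3) - 128) = 339*((-12 + 4*(-3)) - 128) = 339*((-12 - 12) - 128) = 339*(-24 - 128) = 339*(-152) = -51528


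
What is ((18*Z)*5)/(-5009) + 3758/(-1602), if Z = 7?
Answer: -9916541/4012209 ≈ -2.4716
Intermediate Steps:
((18*Z)*5)/(-5009) + 3758/(-1602) = ((18*7)*5)/(-5009) + 3758/(-1602) = (126*5)*(-1/5009) + 3758*(-1/1602) = 630*(-1/5009) - 1879/801 = -630/5009 - 1879/801 = -9916541/4012209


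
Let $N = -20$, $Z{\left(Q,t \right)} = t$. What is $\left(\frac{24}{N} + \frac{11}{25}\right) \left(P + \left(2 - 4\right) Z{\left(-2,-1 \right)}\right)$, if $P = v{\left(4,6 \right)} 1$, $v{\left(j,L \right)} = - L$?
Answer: $\frac{76}{25} \approx 3.04$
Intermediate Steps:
$P = -6$ ($P = \left(-1\right) 6 \cdot 1 = \left(-6\right) 1 = -6$)
$\left(\frac{24}{N} + \frac{11}{25}\right) \left(P + \left(2 - 4\right) Z{\left(-2,-1 \right)}\right) = \left(\frac{24}{-20} + \frac{11}{25}\right) \left(-6 + \left(2 - 4\right) \left(-1\right)\right) = \left(24 \left(- \frac{1}{20}\right) + 11 \cdot \frac{1}{25}\right) \left(-6 - -2\right) = \left(- \frac{6}{5} + \frac{11}{25}\right) \left(-6 + 2\right) = \left(- \frac{19}{25}\right) \left(-4\right) = \frac{76}{25}$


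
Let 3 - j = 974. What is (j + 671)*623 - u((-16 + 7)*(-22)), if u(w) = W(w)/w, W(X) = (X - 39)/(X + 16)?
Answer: -2639775653/14124 ≈ -1.8690e+5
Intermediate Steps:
W(X) = (-39 + X)/(16 + X)
j = -971 (j = 3 - 1*974 = 3 - 974 = -971)
u(w) = (-39 + w)/(w*(16 + w)) (u(w) = ((-39 + w)/(16 + w))/w = (-39 + w)/(w*(16 + w)))
(j + 671)*623 - u((-16 + 7)*(-22)) = (-971 + 671)*623 - (-39 + (-16 + 7)*(-22))/(((-16 + 7)*(-22))*(16 + (-16 + 7)*(-22))) = -300*623 - (-39 - 9*(-22))/(((-9*(-22)))*(16 - 9*(-22))) = -186900 - (-39 + 198)/(198*(16 + 198)) = -186900 - 159/(198*214) = -186900 - 1*53/14124 = -186900 - 53/14124 = -2639775653/14124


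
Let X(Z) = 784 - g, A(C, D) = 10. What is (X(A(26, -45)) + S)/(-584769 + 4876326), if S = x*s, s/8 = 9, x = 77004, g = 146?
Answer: 5544926/4291557 ≈ 1.2921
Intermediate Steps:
s = 72 (s = 8*9 = 72)
X(Z) = 638 (X(Z) = 784 - 1*146 = 784 - 146 = 638)
S = 5544288 (S = 77004*72 = 5544288)
(X(A(26, -45)) + S)/(-584769 + 4876326) = (638 + 5544288)/(-584769 + 4876326) = 5544926/4291557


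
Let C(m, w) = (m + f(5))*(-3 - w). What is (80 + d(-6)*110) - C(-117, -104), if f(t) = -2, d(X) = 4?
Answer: 12539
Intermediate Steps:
C(m, w) = (-3 - w)*(-2 + m) (C(m, w) = (m - 2)*(-3 - w) = (-2 + m)*(-3 - w) = (-3 - w)*(-2 + m))
(80 + d(-6)*110) - C(-117, -104) = (80 + 4*110) - (6 - 3*(-117) + 2*(-104) - 1*(-117)*(-104)) = (80 + 440) - (6 + 351 - 208 - 12168) = 520 - 1*(-12019) = 520 + 12019 = 12539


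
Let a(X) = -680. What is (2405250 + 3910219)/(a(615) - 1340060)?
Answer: -6315469/1340740 ≈ -4.7104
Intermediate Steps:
(2405250 + 3910219)/(a(615) - 1340060) = (2405250 + 3910219)/(-680 - 1340060) = 6315469/(-1340740) = 6315469*(-1/1340740) = -6315469/1340740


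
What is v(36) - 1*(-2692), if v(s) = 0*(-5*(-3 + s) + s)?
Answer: 2692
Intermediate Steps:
v(s) = 0 (v(s) = 0*((15 - 5*s) + s) = 0*(15 - 4*s) = 0)
v(36) - 1*(-2692) = 0 - 1*(-2692) = 0 + 2692 = 2692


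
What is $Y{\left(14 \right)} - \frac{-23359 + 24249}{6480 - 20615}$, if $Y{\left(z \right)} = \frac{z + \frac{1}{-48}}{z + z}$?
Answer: $\frac{2136149}{3799488} \approx 0.56222$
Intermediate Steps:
$Y{\left(z \right)} = \frac{- \frac{1}{48} + z}{2 z}$ ($Y{\left(z \right)} = \frac{z - \frac{1}{48}}{2 z} = \left(- \frac{1}{48} + z\right) \frac{1}{2 z} = \frac{- \frac{1}{48} + z}{2 z}$)
$Y{\left(14 \right)} - \frac{-23359 + 24249}{6480 - 20615} = \frac{-1 + 48 \cdot 14}{96 \cdot 14} - \frac{-23359 + 24249}{6480 - 20615} = \frac{1}{96} \cdot \frac{1}{14} \left(-1 + 672\right) - \frac{890}{-14135} = \frac{1}{96} \cdot \frac{1}{14} \cdot 671 - 890 \left(- \frac{1}{14135}\right) = \frac{671}{1344} - - \frac{178}{2827} = \frac{671}{1344} + \frac{178}{2827} = \frac{2136149}{3799488}$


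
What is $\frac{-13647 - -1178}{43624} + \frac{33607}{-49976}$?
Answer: $- \frac{130576407}{136259564} \approx -0.95829$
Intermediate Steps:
$\frac{-13647 - -1178}{43624} + \frac{33607}{-49976} = \left(-13647 + 1178\right) \frac{1}{43624} + 33607 \left(- \frac{1}{49976}\right) = \left(-12469\right) \frac{1}{43624} - \frac{33607}{49976} = - \frac{12469}{43624} - \frac{33607}{49976} = - \frac{130576407}{136259564}$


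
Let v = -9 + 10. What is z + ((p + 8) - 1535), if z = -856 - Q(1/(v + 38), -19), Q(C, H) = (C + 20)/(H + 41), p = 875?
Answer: -117695/78 ≈ -1508.9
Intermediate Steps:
v = 1
Q(C, H) = (20 + C)/(41 + H)
z = -66839/78 (z = -856 - (20 + 1/(1 + 38))/(41 - 19) = -856 - (20 + 1/39)/22 = -856 - 781/(22*39) = -856 - 1*71/78 = -856 - 71/78 = -66839/78 ≈ -856.91)
z + ((p + 8) - 1535) = -66839/78 + ((875 + 8) - 1535) = -66839/78 + (883 - 1535) = -66839/78 - 652 = -117695/78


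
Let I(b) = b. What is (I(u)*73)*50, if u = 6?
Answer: 21900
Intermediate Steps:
(I(u)*73)*50 = (6*73)*50 = 438*50 = 21900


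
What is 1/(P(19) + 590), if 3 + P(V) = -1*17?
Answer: 1/570 ≈ 0.0017544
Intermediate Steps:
P(V) = -20 (P(V) = -3 - 1*17 = -3 - 17 = -20)
1/(P(19) + 590) = 1/(-20 + 590) = 1/570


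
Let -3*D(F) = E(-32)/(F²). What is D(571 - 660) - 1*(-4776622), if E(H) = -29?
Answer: 113506868615/23763 ≈ 4.7766e+6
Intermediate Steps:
D(F) = 29/(3*F²) (D(F) = -(-29)/(3*(F²)) = -(-29)/(3*F²) = 29/(3*F²))
D(571 - 660) - 1*(-4776622) = 29/(3*(571 - 660)²) - 1*(-4776622) = (29/3)/(-89)² + 4776622 = (29/3)*(1/7921) + 4776622 = 29/23763 + 4776622 = 113506868615/23763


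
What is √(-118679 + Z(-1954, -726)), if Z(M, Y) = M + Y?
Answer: I*√121359 ≈ 348.37*I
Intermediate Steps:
√(-118679 + Z(-1954, -726)) = √(-118679 + (-1954 - 726)) = √(-118679 - 2680) = √(-121359) = I*√121359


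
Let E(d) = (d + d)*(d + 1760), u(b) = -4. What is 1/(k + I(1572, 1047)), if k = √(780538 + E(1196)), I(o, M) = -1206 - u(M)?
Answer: 601/3203243 + √7851290/6406486 ≈ 0.00062499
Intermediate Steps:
I(o, M) = -1202 (I(o, M) = -1206 - 1*(-4) = -1206 + 4 = -1202)
E(d) = 2*d*(1760 + d) (E(d) = (2*d)*(1760 + d) = 2*d*(1760 + d))
k = √7851290 (k = √(780538 + 2*1196*(1760 + 1196)) = √(780538 + 2*1196*2956) = √(780538 + 7070752) = √7851290 ≈ 2802.0)
1/(k + I(1572, 1047)) = 1/(√7851290 - 1202) = 1/(-1202 + √7851290)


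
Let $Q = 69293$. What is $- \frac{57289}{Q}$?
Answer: $- \frac{57289}{69293} \approx -0.82677$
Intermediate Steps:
$- \frac{57289}{Q} = - \frac{57289}{69293}$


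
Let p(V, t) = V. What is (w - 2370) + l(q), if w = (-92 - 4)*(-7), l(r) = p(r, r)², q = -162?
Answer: 24546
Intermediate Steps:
l(r) = r²
w = 672 (w = -96*(-7) = 672)
(w - 2370) + l(q) = (672 - 2370) + (-162)² = -1698 + 26244 = 24546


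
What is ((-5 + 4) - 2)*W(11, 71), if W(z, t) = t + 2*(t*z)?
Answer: -4899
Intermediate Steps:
W(z, t) = t + 2*t*z
((-5 + 4) - 2)*W(11, 71) = ((-5 + 4) - 2)*(71*(1 + 2*11)) = (-1 - 2)*(71*(1 + 22)) = -213*23 = -3*1633 = -4899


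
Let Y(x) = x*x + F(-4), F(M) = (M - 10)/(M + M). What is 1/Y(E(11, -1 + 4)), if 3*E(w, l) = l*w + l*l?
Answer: 4/791 ≈ 0.0050569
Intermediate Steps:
F(M) = (-10 + M)/(2*M) (F(M) = (-10 + M)/((2*M)) = (-10 + M)*(1/(2*M)) = (-10 + M)/(2*M))
E(w, l) = l**2/3 + l*w/3 (E(w, l) = (l*w + l*l)/3 = (l*w + l**2)/3 = (l**2 + l*w)/3 = l**2/3 + l*w/3)
Y(x) = 7/4 + x**2 (Y(x) = x*x + (1/2)*(-10 - 4)/(-4) = x**2 + (1/2)*(-1/4)*(-14) = x**2 + 7/4 = 7/4 + x**2)
1/Y(E(11, -1 + 4)) = 1/(7/4 + ((-1 + 4)*((-1 + 4) + 11)/3)**2) = 1/(7/4 + ((1/3)*3*(3 + 11))**2) = 1/(7/4 + ((1/3)*3*14)**2) = 1/(7/4 + 14**2) = 1/(7/4 + 196) = 1/(791/4) = 4/791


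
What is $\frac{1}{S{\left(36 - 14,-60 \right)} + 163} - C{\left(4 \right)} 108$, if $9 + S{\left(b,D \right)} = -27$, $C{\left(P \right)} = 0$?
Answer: $\frac{1}{127} \approx 0.007874$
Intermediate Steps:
$S{\left(b,D \right)} = -36$ ($S{\left(b,D \right)} = -9 - 27 = -36$)
$\frac{1}{S{\left(36 - 14,-60 \right)} + 163} - C{\left(4 \right)} 108 = \frac{1}{-36 + 163} - 0 \cdot 108 = \frac{1}{127} - 0 = \frac{1}{127} + 0 = \frac{1}{127}$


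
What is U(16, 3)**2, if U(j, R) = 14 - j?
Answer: 4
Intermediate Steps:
U(16, 3)**2 = (14 - 1*16)**2 = (14 - 16)**2 = (-2)**2 = 4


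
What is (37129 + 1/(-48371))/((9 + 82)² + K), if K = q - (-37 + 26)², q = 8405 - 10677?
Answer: 897983429/142404224 ≈ 6.3059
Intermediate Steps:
q = -2272
K = -2393 (K = -2272 - (-37 + 26)² = -2272 - 1*(-11)² = -2272 - 1*121 = -2272 - 121 = -2393)
(37129 + 1/(-48371))/((9 + 82)² + K) = (37129 + 1/(-48371))/((9 + 82)² - 2393) = (37129 - 1/48371)/(91² - 2393) = 1795966858/(48371*(8281 - 2393)) = (1795966858/48371)/5888 = (1795966858/48371)*(1/5888) = 897983429/142404224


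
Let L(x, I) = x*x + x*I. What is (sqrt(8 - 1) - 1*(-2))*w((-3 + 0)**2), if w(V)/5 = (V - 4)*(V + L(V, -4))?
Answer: 2700 + 1350*sqrt(7) ≈ 6271.8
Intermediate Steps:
L(x, I) = x**2 + I*x
w(V) = 5*(-4 + V)*(V + V*(-4 + V)) (w(V) = 5*((V - 4)*(V + V*(-4 + V))) = 5*((-4 + V)*(V + V*(-4 + V))) = 5*(-4 + V)*(V + V*(-4 + V)))
(sqrt(8 - 1) - 1*(-2))*w((-3 + 0)**2) = (sqrt(8 - 1) - 1*(-2))*(5*(-3 + 0)**2*(12 + ((-3 + 0)**2)**2 - 7*(-3 + 0)**2)) = (sqrt(7) + 2)*(5*(-3)**2*(12 + ((-3)**2)**2 - 7*(-3)**2)) = (2 + sqrt(7))*(5*9*(12 + 9**2 - 7*9)) = (2 + sqrt(7))*(5*9*(12 + 81 - 63)) = (2 + sqrt(7))*(5*9*30) = (2 + sqrt(7))*1350 = 2700 + 1350*sqrt(7)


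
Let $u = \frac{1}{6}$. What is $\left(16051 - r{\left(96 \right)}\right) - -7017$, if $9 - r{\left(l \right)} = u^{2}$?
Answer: $\frac{830125}{36} \approx 23059.0$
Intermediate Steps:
$u = \frac{1}{6} \approx 0.16667$
$r{\left(l \right)} = \frac{323}{36}$ ($r{\left(l \right)} = 9 - \left(\frac{1}{6}\right)^{2} = 9 - \frac{1}{36} = \frac{323}{36}$)
$\left(16051 - r{\left(96 \right)}\right) - -7017 = \left(16051 - \frac{323}{36}\right) - -7017 = \left(16051 - \frac{323}{36}\right) + 7017 = \frac{577513}{36} + 7017 = \frac{830125}{36}$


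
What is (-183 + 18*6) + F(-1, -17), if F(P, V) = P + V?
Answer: -93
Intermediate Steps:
(-183 + 18*6) + F(-1, -17) = (-183 + 18*6) + (-1 - 17) = (-183 + 108) - 18 = -75 - 18 = -93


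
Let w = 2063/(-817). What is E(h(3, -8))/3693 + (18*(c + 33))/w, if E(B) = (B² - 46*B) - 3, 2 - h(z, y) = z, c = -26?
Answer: -380074034/7618659 ≈ -49.887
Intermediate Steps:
h(z, y) = 2 - z
E(B) = -3 + B² - 46*B
w = -2063/817 (w = 2063*(-1/817) = -2063/817 ≈ -2.5251)
E(h(3, -8))/3693 + (18*(c + 33))/w = (-3 + (2 - 1*3)² - 46*(2 - 1*3))/3693 + (18*(-26 + 33))/(-2063/817) = (-3 + (2 - 3)² - 46*(2 - 3))*(1/3693) + (18*7)*(-817/2063) = (-3 + (-1)² - 46*(-1))*(1/3693) + 126*(-817/2063) = (-3 + 1 + 46)*(1/3693) - 102942/2063 = 44*(1/3693) - 102942/2063 = 44/3693 - 102942/2063 = -380074034/7618659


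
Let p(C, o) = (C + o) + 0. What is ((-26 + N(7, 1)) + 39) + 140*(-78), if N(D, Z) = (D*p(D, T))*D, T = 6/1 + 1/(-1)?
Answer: -10319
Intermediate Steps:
T = 5 (T = 6*1 + 1*(-1) = 6 - 1 = 5)
p(C, o) = C + o
N(D, Z) = D**2*(5 + D) (N(D, Z) = (D*(D + 5))*D = (D*(5 + D))*D = D**2*(5 + D))
((-26 + N(7, 1)) + 39) + 140*(-78) = ((-26 + 7**2*(5 + 7)) + 39) + 140*(-78) = ((-26 + 49*12) + 39) - 10920 = ((-26 + 588) + 39) - 10920 = (562 + 39) - 10920 = 601 - 10920 = -10319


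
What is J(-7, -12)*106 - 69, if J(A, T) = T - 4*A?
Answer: 1627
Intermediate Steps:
J(-7, -12)*106 - 69 = (-12 - 4*(-7))*106 - 69 = (-12 + 28)*106 - 69 = 16*106 - 69 = 1696 - 69 = 1627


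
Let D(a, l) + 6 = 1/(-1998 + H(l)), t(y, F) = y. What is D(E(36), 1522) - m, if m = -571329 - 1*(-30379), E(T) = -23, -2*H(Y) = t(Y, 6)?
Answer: 1492464495/2759 ≈ 5.4094e+5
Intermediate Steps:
H(Y) = -Y/2
D(a, l) = -6 + 1/(-1998 - l/2)
m = -540950 (m = -571329 + 30379 = -540950)
D(E(36), 1522) - m = 2*(-11989 - 3*1522)/(3996 + 1522) - 1*(-540950) = 2*(-11989 - 4566)/5518 + 540950 = 2*(1/5518)*(-16555) + 540950 = -16555/2759 + 540950 = 1492464495/2759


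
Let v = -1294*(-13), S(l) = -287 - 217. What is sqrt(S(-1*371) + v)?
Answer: sqrt(16318) ≈ 127.74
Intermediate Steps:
S(l) = -504
v = 16822
sqrt(S(-1*371) + v) = sqrt(-504 + 16822) = sqrt(16318)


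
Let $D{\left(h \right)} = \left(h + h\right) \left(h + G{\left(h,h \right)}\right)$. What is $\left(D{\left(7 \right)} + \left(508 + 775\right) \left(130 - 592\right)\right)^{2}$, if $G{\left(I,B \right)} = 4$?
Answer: $351165278464$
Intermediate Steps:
$D{\left(h \right)} = 2 h \left(4 + h\right)$ ($D{\left(h \right)} = \left(h + h\right) \left(h + 4\right) = 2 h \left(4 + h\right)$)
$\left(D{\left(7 \right)} + \left(508 + 775\right) \left(130 - 592\right)\right)^{2} = \left(2 \cdot 7 \left(4 + 7\right) + \left(508 + 775\right) \left(130 - 592\right)\right)^{2} = \left(2 \cdot 7 \cdot 11 + 1283 \left(-462\right)\right)^{2} = \left(154 - 592746\right)^{2} = \left(-592592\right)^{2} = 351165278464$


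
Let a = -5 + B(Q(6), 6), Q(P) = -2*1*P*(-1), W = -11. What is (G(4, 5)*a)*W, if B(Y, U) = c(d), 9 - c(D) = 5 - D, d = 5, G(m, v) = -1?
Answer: 44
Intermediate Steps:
c(D) = 4 + D (c(D) = 9 - (5 - D) = 9 + (-5 + D) = 4 + D)
Q(P) = 2*P (Q(P) = -2*P*(-1) = -(-2)*P = 2*P)
B(Y, U) = 9 (B(Y, U) = 4 + 5 = 9)
a = 4 (a = -5 + 9 = 4)
(G(4, 5)*a)*W = -1*4*(-11) = -4*(-11) = 44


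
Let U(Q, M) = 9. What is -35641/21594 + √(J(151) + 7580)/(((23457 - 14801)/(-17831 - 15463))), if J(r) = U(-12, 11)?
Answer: -35641/21594 - 16647*√7589/4328 ≈ -336.72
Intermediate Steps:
J(r) = 9
-35641/21594 + √(J(151) + 7580)/(((23457 - 14801)/(-17831 - 15463))) = -35641/21594 + √(9 + 7580)/(((23457 - 14801)/(-17831 - 15463))) = -35641*1/21594 + √7589/((8656/(-33294))) = -35641/21594 + √7589/((8656*(-1/33294))) = -35641/21594 + √7589/(-4328/16647) = -35641/21594 + √7589*(-16647/4328) = -35641/21594 - 16647*√7589/4328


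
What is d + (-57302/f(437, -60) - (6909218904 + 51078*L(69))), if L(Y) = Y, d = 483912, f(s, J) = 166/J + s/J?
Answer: -1389362988134/201 ≈ -6.9123e+9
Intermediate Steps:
d + (-57302/f(437, -60) - (6909218904 + 51078*L(69))) = 483912 + (-57302*(-60/(166 + 437)) - 51078/(1/(135268 + 69))) = 483912 + (-57302/((-1/60*603)) - 51078/(1/135337)) = 483912 + (-57302/(-201/20) - 51078/1/135337) = 483912 + (-57302*(-20/201) - 51078*135337) = 483912 + (1146040/201 - 6912743286) = 483912 - 1389460254446/201 = -1389362988134/201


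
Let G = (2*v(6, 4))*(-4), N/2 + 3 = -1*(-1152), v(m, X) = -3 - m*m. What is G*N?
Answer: 716976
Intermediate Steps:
v(m, X) = -3 - m²
N = 2298 (N = -6 + 2*(-1*(-1152)) = -6 + 2*1152 = -6 + 2304 = 2298)
G = 312 (G = (2*(-3 - 1*6²))*(-4) = (2*(-3 - 1*36))*(-4) = (2*(-3 - 36))*(-4) = (2*(-39))*(-4) = -78*(-4) = 312)
G*N = 312*2298 = 716976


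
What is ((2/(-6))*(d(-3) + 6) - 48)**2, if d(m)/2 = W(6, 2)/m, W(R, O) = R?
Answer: 21316/9 ≈ 2368.4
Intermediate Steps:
d(m) = 12/m (d(m) = 2*(6/m) = 12/m)
((2/(-6))*(d(-3) + 6) - 48)**2 = ((2/(-6))*(12/(-3) + 6) - 48)**2 = ((2*(-1/6))*(12*(-1/3) + 6) - 48)**2 = (-(-4 + 6)/3 - 48)**2 = (-1/3*2 - 48)**2 = (-2/3 - 48)**2 = (-146/3)**2 = 21316/9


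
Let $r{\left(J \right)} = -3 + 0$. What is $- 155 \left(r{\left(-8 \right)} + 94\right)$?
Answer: $-14105$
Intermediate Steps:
$r{\left(J \right)} = -3$
$- 155 \left(r{\left(-8 \right)} + 94\right) = - 155 \left(-3 + 94\right) = \left(-155\right) 91 = -14105$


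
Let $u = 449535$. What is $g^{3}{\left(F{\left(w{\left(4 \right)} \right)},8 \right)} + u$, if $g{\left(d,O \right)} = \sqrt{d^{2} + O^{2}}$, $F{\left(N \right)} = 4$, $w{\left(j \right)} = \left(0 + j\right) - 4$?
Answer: $449535 + 320 \sqrt{5} \approx 4.5025 \cdot 10^{5}$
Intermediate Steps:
$w{\left(j \right)} = -4 + j$ ($w{\left(j \right)} = j - 4 = -4 + j$)
$g{\left(d,O \right)} = \sqrt{O^{2} + d^{2}}$
$g^{3}{\left(F{\left(w{\left(4 \right)} \right)},8 \right)} + u = \left(\sqrt{8^{2} + 4^{2}}\right)^{3} + 449535 = \left(\sqrt{64 + 16}\right)^{3} + 449535 = \left(\sqrt{80}\right)^{3} + 449535 = \left(4 \sqrt{5}\right)^{3} + 449535 = 320 \sqrt{5} + 449535 = 449535 + 320 \sqrt{5}$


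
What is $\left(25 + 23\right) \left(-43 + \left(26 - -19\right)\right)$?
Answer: $96$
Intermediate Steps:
$\left(25 + 23\right) \left(-43 + \left(26 - -19\right)\right) = 48 \left(-43 + \left(26 + 19\right)\right) = 48 \left(-43 + 45\right) = 48 \cdot 2 = 96$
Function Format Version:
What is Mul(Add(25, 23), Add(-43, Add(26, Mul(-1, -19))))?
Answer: 96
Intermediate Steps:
Mul(Add(25, 23), Add(-43, Add(26, Mul(-1, -19)))) = Mul(48, Add(-43, Add(26, 19))) = Mul(48, Add(-43, 45)) = Mul(48, 2) = 96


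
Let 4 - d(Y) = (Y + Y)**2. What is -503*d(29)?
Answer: 1690080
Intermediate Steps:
d(Y) = 4 - 4*Y**2 (d(Y) = 4 - (Y + Y)**2 = 4 - (2*Y)**2 = 4 - 4*Y**2)
-503*d(29) = -503*(4 - 4*29**2) = -503*(4 - 4*841) = -503*(4 - 3364) = -503*(-3360) = 1690080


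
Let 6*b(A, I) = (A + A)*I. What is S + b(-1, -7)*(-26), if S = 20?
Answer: -122/3 ≈ -40.667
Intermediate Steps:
b(A, I) = A*I/3 (b(A, I) = ((A + A)*I)/6 = ((2*A)*I)/6 = (2*A*I)/6 = A*I/3)
S + b(-1, -7)*(-26) = 20 + ((⅓)*(-1)*(-7))*(-26) = 20 + (7/3)*(-26) = 20 - 182/3 = -122/3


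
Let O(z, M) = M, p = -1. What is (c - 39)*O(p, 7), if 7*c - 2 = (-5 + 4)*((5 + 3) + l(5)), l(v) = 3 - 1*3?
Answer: -279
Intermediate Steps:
l(v) = 0 (l(v) = 3 - 3 = 0)
c = -6/7 (c = 2/7 + ((-5 + 4)*((5 + 3) + 0))/7 = 2/7 + (-(8 + 0))/7 = 2/7 + (-1*8)/7 = 2/7 + (⅐)*(-8) = 2/7 - 8/7 = -6/7 ≈ -0.85714)
(c - 39)*O(p, 7) = (-6/7 - 39)*7 = -279/7*7 = -279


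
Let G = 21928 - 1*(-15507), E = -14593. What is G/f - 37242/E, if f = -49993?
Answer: 1315550351/729547849 ≈ 1.8032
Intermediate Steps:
G = 37435 (G = 21928 + 15507 = 37435)
G/f - 37242/E = 37435/(-49993) - 37242/(-14593) = 37435*(-1/49993) - 37242*(-1/14593) = -37435/49993 + 37242/14593 = 1315550351/729547849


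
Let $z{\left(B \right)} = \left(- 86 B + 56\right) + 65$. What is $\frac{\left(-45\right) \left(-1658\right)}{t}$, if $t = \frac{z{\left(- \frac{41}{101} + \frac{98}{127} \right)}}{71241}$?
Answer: $\frac{68179237785270}{1148641} \approx 5.9356 \cdot 10^{7}$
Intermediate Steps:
$z{\left(B \right)} = 121 - 86 B$ ($z{\left(B \right)} = \left(56 - 86 B\right) + 65 = 121 - 86 B$)
$t = \frac{1148641}{913808307}$ ($t = \frac{121 - 86 \left(- \frac{41}{101} + \frac{98}{127}\right)}{71241} = \left(121 - 86 \left(\left(-41\right) \frac{1}{101} + 98 \cdot \frac{1}{127}\right)\right) \frac{1}{71241} = \left(121 - 86 \left(- \frac{41}{101} + \frac{98}{127}\right)\right) \frac{1}{71241} = \left(121 - \frac{403426}{12827}\right) \frac{1}{71241} = \frac{1148641}{12827} \cdot \frac{1}{71241} = \frac{1148641}{913808307} \approx 0.001257$)
$\frac{\left(-45\right) \left(-1658\right)}{t} = \frac{\left(-45\right) \left(-1658\right)}{\frac{1148641}{913808307}} = 74610 \cdot \frac{913808307}{1148641} = \frac{68179237785270}{1148641}$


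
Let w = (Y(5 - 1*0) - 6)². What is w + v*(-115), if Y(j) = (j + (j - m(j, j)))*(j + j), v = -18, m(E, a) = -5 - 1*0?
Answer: 22806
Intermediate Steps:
m(E, a) = -5 (m(E, a) = -5 + 0 = -5)
Y(j) = 2*j*(5 + 2*j) (Y(j) = (j + (j - 1*(-5)))*(j + j) = (j + (j + 5))*(2*j) = (j + (5 + j))*(2*j) = (5 + 2*j)*(2*j) = 2*j*(5 + 2*j))
w = 20736 (w = (2*(5 - 1*0)*(5 + 2*(5 - 1*0)) - 6)² = (2*(5 + 0)*(5 + 2*(5 + 0)) - 6)² = (2*5*(5 + 2*5) - 6)² = (2*5*(5 + 10) - 6)² = (2*5*15 - 6)² = (150 - 6)² = 144² = 20736)
w + v*(-115) = 20736 - 18*(-115) = 20736 + 2070 = 22806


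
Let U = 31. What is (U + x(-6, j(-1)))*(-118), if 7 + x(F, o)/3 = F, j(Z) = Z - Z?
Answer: 944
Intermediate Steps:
j(Z) = 0
x(F, o) = -21 + 3*F
(U + x(-6, j(-1)))*(-118) = (31 + (-21 + 3*(-6)))*(-118) = (31 + (-21 - 18))*(-118) = (31 - 39)*(-118) = -8*(-118) = 944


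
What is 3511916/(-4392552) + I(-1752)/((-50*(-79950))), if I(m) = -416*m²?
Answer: -9011135501347/28139786250 ≈ -320.23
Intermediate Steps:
3511916/(-4392552) + I(-1752)/((-50*(-79950))) = 3511916/(-4392552) + (-416*(-1752)²)/((-50*(-79950))) = 3511916*(-1/4392552) - 416*3069504/3997500 = -877979/1098138 - 1276913664*1/3997500 = -877979/1098138 - 8185344/25625 = -9011135501347/28139786250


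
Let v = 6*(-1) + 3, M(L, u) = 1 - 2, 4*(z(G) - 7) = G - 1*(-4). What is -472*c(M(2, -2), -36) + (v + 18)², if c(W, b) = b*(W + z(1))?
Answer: 123417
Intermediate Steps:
z(G) = 8 + G/4 (z(G) = 7 + (G - 1*(-4))/4 = 7 + (G + 4)/4 = 7 + (4 + G)/4 = 7 + (1 + G/4) = 8 + G/4)
M(L, u) = -1
c(W, b) = b*(33/4 + W) (c(W, b) = b*(W + (8 + (¼)*1)) = b*(W + (8 + ¼)) = b*(W + 33/4) = b*(33/4 + W))
v = -3 (v = -6 + 3 = -3)
-472*c(M(2, -2), -36) + (v + 18)² = -118*(-36)*(33 + 4*(-1)) + (-3 + 18)² = -118*(-36)*(33 - 4) + 15² = -118*(-36)*29 + 225 = -472*(-261) + 225 = 123192 + 225 = 123417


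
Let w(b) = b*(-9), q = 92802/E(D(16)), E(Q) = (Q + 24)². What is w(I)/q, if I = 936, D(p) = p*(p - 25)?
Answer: -20217600/15467 ≈ -1307.1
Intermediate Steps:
D(p) = p*(-25 + p)
E(Q) = (24 + Q)²
q = 15467/2400 (q = 92802/((24 + 16*(-25 + 16))²) = 92802/((24 + 16*(-9))²) = 92802/((24 - 144)²) = 92802/((-120)²) = 92802/14400 = 92802*(1/14400) = 15467/2400 ≈ 6.4446)
w(b) = -9*b
w(I)/q = (-9*936)/(15467/2400) = -8424*2400/15467 = -20217600/15467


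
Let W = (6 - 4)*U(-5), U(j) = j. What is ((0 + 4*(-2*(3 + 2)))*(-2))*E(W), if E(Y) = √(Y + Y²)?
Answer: 240*√10 ≈ 758.95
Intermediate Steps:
W = -10 (W = (6 - 4)*(-5) = 2*(-5) = -10)
((0 + 4*(-2*(3 + 2)))*(-2))*E(W) = ((0 + 4*(-2*(3 + 2)))*(-2))*√(-10*(1 - 10)) = ((0 + 4*(-2*5))*(-2))*√(-10*(-9)) = ((0 + 4*(-10))*(-2))*√90 = ((0 - 40)*(-2))*(3*√10) = (-40*(-2))*(3*√10) = 80*(3*√10) = 240*√10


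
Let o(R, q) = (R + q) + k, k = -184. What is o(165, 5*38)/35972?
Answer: 171/35972 ≈ 0.0047537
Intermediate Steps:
o(R, q) = -184 + R + q (o(R, q) = (R + q) - 184 = -184 + R + q)
o(165, 5*38)/35972 = (-184 + 165 + 5*38)/35972 = (-184 + 165 + 190)*(1/35972) = 171*(1/35972) = 171/35972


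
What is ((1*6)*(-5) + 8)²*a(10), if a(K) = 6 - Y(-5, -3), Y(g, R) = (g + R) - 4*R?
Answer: 968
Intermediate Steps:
Y(g, R) = g - 3*R (Y(g, R) = (R + g) - 4*R = g - 3*R)
a(K) = 2 (a(K) = 6 - (-5 - 3*(-3)) = 6 - (-5 + 9) = 6 - 1*4 = 6 - 4 = 2)
((1*6)*(-5) + 8)²*a(10) = ((1*6)*(-5) + 8)²*2 = (6*(-5) + 8)²*2 = (-30 + 8)²*2 = (-22)²*2 = 484*2 = 968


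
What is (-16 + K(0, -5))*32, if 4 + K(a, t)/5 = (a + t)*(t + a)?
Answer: 2848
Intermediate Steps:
K(a, t) = -20 + 5*(a + t)**2 (K(a, t) = -20 + 5*((a + t)*(t + a)) = -20 + 5*((a + t)*(a + t)) = -20 + 5*(a + t)**2)
(-16 + K(0, -5))*32 = (-16 + (-20 + 5*(0 - 5)**2))*32 = (-16 + (-20 + 5*(-5)**2))*32 = (-16 + (-20 + 5*25))*32 = (-16 + (-20 + 125))*32 = (-16 + 105)*32 = 89*32 = 2848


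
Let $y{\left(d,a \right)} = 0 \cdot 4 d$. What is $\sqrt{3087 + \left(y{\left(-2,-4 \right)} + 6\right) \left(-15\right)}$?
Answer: $9 \sqrt{37} \approx 54.745$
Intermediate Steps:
$y{\left(d,a \right)} = 0$ ($y{\left(d,a \right)} = 0 d = 0$)
$\sqrt{3087 + \left(y{\left(-2,-4 \right)} + 6\right) \left(-15\right)} = \sqrt{3087 + \left(0 + 6\right) \left(-15\right)} = \sqrt{3087 + 6 \left(-15\right)} = \sqrt{3087 - 90} = \sqrt{2997} = 9 \sqrt{37}$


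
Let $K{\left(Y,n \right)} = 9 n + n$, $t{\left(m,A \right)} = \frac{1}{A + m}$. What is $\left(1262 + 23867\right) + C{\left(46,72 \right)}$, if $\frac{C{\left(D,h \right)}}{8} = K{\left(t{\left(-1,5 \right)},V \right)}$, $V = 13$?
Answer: $26169$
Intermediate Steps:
$K{\left(Y,n \right)} = 10 n$
$C{\left(D,h \right)} = 1040$ ($C{\left(D,h \right)} = 8 \cdot 10 \cdot 13 = 8 \cdot 130 = 1040$)
$\left(1262 + 23867\right) + C{\left(46,72 \right)} = \left(1262 + 23867\right) + 1040 = 25129 + 1040 = 26169$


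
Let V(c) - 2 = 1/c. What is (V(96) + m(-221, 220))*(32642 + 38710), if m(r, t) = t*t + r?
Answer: 13751245821/4 ≈ 3.4378e+9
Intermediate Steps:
m(r, t) = r + t**2 (m(r, t) = t**2 + r = r + t**2)
V(c) = 2 + 1/c
(V(96) + m(-221, 220))*(32642 + 38710) = ((2 + 1/96) + (-221 + 220**2))*(32642 + 38710) = ((2 + 1/96) + (-221 + 48400))*71352 = (193/96 + 48179)*71352 = (4625377/96)*71352 = 13751245821/4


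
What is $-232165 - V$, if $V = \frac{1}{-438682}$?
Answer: $- \frac{101846606529}{438682} \approx -2.3217 \cdot 10^{5}$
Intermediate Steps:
$V = - \frac{1}{438682} \approx -2.2796 \cdot 10^{-6}$
$-232165 - V = -232165 - - \frac{1}{438682} = -232165 + \frac{1}{438682} = - \frac{101846606529}{438682}$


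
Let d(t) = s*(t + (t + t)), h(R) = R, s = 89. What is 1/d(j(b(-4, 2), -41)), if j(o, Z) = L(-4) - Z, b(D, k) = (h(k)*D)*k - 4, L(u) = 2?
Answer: 1/11481 ≈ 8.7100e-5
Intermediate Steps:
b(D, k) = -4 + D*k² (b(D, k) = (k*D)*k - 4 = (D*k)*k - 4 = D*k² - 4 = -4 + D*k²)
j(o, Z) = 2 - Z
d(t) = 267*t (d(t) = 89*(t + (t + t)) = 89*(t + 2*t) = 89*(3*t) = 267*t)
1/d(j(b(-4, 2), -41)) = 1/(267*(2 - 1*(-41))) = 1/(267*(2 + 41)) = 1/(267*43) = 1/11481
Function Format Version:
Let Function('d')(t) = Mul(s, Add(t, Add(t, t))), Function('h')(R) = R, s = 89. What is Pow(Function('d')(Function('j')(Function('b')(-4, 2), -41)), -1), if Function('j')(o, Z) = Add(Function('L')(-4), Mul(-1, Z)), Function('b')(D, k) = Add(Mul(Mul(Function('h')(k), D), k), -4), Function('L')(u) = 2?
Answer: Rational(1, 11481) ≈ 8.7100e-5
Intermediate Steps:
Function('b')(D, k) = Add(-4, Mul(D, Pow(k, 2))) (Function('b')(D, k) = Add(Mul(Mul(k, D), k), -4) = Add(Mul(Mul(D, k), k), -4) = Add(Mul(D, Pow(k, 2)), -4) = Add(-4, Mul(D, Pow(k, 2))))
Function('j')(o, Z) = Add(2, Mul(-1, Z))
Function('d')(t) = Mul(267, t) (Function('d')(t) = Mul(89, Add(t, Add(t, t))) = Mul(89, Add(t, Mul(2, t))) = Mul(89, Mul(3, t)) = Mul(267, t))
Pow(Function('d')(Function('j')(Function('b')(-4, 2), -41)), -1) = Pow(Mul(267, Add(2, Mul(-1, -41))), -1) = Pow(Mul(267, Add(2, 41)), -1) = Pow(Mul(267, 43), -1) = Pow(11481, -1) = Rational(1, 11481)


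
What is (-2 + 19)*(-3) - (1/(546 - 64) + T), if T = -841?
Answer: 380779/482 ≈ 790.00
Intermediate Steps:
(-2 + 19)*(-3) - (1/(546 - 64) + T) = (-2 + 19)*(-3) - (1/(546 - 64) - 841) = 17*(-3) - (1/482 - 841) = -51 - (1/482 - 841) = -51 - 1*(-405361/482) = -51 + 405361/482 = 380779/482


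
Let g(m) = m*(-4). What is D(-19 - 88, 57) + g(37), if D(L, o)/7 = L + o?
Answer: -498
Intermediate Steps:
D(L, o) = 7*L + 7*o (D(L, o) = 7*(L + o) = 7*L + 7*o)
g(m) = -4*m
D(-19 - 88, 57) + g(37) = (7*(-19 - 88) + 7*57) - 4*37 = (7*(-107) + 399) - 148 = (-749 + 399) - 148 = -350 - 148 = -498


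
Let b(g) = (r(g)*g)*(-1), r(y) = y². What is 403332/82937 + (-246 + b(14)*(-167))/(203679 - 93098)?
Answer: 82586167766/9171256397 ≈ 9.0049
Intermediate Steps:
b(g) = -g³ (b(g) = (g²*g)*(-1) = g³*(-1) = -g³)
403332/82937 + (-246 + b(14)*(-167))/(203679 - 93098) = 403332/82937 + (-246 - 1*14³*(-167))/(203679 - 93098) = 403332*(1/82937) + (-246 - 1*2744*(-167))/110581 = 403332/82937 + (-246 - 2744*(-167))*(1/110581) = 403332/82937 + (-246 + 458248)*(1/110581) = 403332/82937 + 458002*(1/110581) = 403332/82937 + 458002/110581 = 82586167766/9171256397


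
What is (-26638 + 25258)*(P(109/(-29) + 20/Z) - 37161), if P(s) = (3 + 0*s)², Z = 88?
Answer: 51269760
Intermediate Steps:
P(s) = 9 (P(s) = (3 + 0)² = 3² = 9)
(-26638 + 25258)*(P(109/(-29) + 20/Z) - 37161) = (-26638 + 25258)*(9 - 37161) = -1380*(-37152) = 51269760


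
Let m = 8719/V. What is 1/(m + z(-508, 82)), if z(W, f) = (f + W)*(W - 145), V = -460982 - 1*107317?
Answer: 568299/158088270503 ≈ 3.5948e-6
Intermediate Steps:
V = -568299 (V = -460982 - 107317 = -568299)
z(W, f) = (-145 + W)*(W + f) (z(W, f) = (W + f)*(-145 + W) = (-145 + W)*(W + f))
m = -8719/568299 (m = 8719/(-568299) = 8719*(-1/568299) = -8719/568299 ≈ -0.015342)
1/(m + z(-508, 82)) = 1/(-8719/568299 + ((-508)² - 145*(-508) - 145*82 - 508*82)) = 1/(-8719/568299 + (258064 + 73660 - 11890 - 41656)) = 1/(-8719/568299 + 278178) = 1/(158088270503/568299) = 568299/158088270503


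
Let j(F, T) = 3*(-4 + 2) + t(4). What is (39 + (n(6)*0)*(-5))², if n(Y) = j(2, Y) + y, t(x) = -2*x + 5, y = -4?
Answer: 1521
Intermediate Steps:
t(x) = 5 - 2*x
j(F, T) = -9 (j(F, T) = 3*(-4 + 2) + (5 - 2*4) = 3*(-2) + (5 - 8) = -6 - 3 = -9)
n(Y) = -13 (n(Y) = -9 - 4 = -13)
(39 + (n(6)*0)*(-5))² = (39 - 13*0*(-5))² = (39 + 0*(-5))² = (39 + 0)² = 39² = 1521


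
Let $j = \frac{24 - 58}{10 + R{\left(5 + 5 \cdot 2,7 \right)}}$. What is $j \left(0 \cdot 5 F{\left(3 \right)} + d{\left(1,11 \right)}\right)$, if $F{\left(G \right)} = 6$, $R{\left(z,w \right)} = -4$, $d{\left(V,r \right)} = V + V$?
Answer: $- \frac{34}{3} \approx -11.333$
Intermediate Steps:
$d{\left(V,r \right)} = 2 V$
$j = - \frac{17}{3}$ ($j = \frac{24 - 58}{10 - 4} = - \frac{34}{6} = \left(-34\right) \frac{1}{6} = - \frac{17}{3} \approx -5.6667$)
$j \left(0 \cdot 5 F{\left(3 \right)} + d{\left(1,11 \right)}\right) = - \frac{17 \left(0 \cdot 5 \cdot 6 + 2 \cdot 1\right)}{3} = - \frac{17 \left(0 \cdot 6 + 2\right)}{3} = - \frac{17 \left(0 + 2\right)}{3} = \left(- \frac{17}{3}\right) 2 = - \frac{34}{3}$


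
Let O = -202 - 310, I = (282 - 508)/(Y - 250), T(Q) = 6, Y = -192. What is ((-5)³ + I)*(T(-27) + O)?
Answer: 13921072/221 ≈ 62991.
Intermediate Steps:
I = 113/221 (I = (282 - 508)/(-192 - 250) = -226/(-442) = -226*(-1/442) = 113/221 ≈ 0.51131)
O = -512
((-5)³ + I)*(T(-27) + O) = ((-5)³ + 113/221)*(6 - 512) = (-125 + 113/221)*(-506) = -27512/221*(-506) = 13921072/221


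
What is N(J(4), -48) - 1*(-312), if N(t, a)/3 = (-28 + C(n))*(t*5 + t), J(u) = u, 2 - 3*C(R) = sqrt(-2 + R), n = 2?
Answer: -1656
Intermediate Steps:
C(R) = 2/3 - sqrt(-2 + R)/3
N(t, a) = -492*t (N(t, a) = 3*((-28 + (2/3 - sqrt(-2 + 2)/3))*(t*5 + t)) = 3*((-28 + (2/3 - sqrt(0)/3))*(5*t + t)) = 3*((-28 + (2/3 - 1/3*0))*(6*t)) = 3*((-28 + (2/3 + 0))*(6*t)) = 3*((-28 + 2/3)*(6*t)) = 3*(-164*t) = -492*t)
N(J(4), -48) - 1*(-312) = -492*4 - 1*(-312) = -1968 + 312 = -1656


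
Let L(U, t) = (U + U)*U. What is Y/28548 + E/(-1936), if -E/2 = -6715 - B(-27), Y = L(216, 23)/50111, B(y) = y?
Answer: -3020061236/437118253 ≈ -6.9090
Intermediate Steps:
L(U, t) = 2*U**2 (L(U, t) = (2*U)*U = 2*U**2)
Y = 93312/50111 (Y = (2*216**2)/50111 = (2*46656)*(1/50111) = 93312*(1/50111) = 93312/50111 ≈ 1.8621)
E = 13376 (E = -2*(-6715 - 1*(-27)) = -2*(-6715 + 27) = -2*(-6688) = 13376)
Y/28548 + E/(-1936) = (93312/50111)/28548 + 13376/(-1936) = (93312/50111)*(1/28548) + 13376*(-1/1936) = 2592/39738023 - 76/11 = -3020061236/437118253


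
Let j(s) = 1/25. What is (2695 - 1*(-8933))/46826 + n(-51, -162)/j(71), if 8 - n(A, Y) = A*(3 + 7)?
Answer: 303204164/23413 ≈ 12950.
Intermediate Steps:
j(s) = 1/25
n(A, Y) = 8 - 10*A (n(A, Y) = 8 - A*(3 + 7) = 8 - A*10 = 8 - 10*A)
(2695 - 1*(-8933))/46826 + n(-51, -162)/j(71) = (2695 - 1*(-8933))/46826 + (8 - 10*(-51))/(1/25) = (2695 + 8933)*(1/46826) + (8 + 510)*25 = 11628*(1/46826) + 518*25 = 5814/23413 + 12950 = 303204164/23413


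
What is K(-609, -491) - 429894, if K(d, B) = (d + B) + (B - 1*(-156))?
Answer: -431329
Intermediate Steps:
K(d, B) = 156 + d + 2*B (K(d, B) = (B + d) + (B + 156) = (B + d) + (156 + B) = 156 + d + 2*B)
K(-609, -491) - 429894 = (156 - 609 + 2*(-491)) - 429894 = (156 - 609 - 982) - 429894 = -1435 - 429894 = -431329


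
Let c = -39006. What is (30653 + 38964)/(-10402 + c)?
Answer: -69617/49408 ≈ -1.4090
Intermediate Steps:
(30653 + 38964)/(-10402 + c) = (30653 + 38964)/(-10402 - 39006) = 69617/(-49408) = 69617*(-1/49408) = -69617/49408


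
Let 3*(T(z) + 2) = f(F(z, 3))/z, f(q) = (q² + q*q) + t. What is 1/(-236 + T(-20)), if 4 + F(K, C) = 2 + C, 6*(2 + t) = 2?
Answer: -180/42841 ≈ -0.0042016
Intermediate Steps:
t = -5/3 (t = -2 + (⅙)*2 = -2 + ⅓ = -5/3 ≈ -1.6667)
F(K, C) = -2 + C (F(K, C) = -4 + (2 + C) = -2 + C)
f(q) = -5/3 + 2*q² (f(q) = (q² + q*q) - 5/3 = (q² + q²) - 5/3 = 2*q² - 5/3 = -5/3 + 2*q²)
T(z) = -2 + 1/(9*z) (T(z) = -2 + ((-5/3 + 2*(-2 + 3)²)/z)/3 = -2 + ((-5/3 + 2*1²)/z)/3 = -2 + ((-5/3 + 2*1)/z)/3 = -2 + ((-5/3 + 2)/z)/3 = -2 + (1/(3*z))/3 = -2 + 1/(9*z))
1/(-236 + T(-20)) = 1/(-236 + (-2 + (⅑)/(-20))) = 1/(-236 + (-2 + (⅑)*(-1/20))) = 1/(-236 + (-2 - 1/180)) = 1/(-236 - 361/180) = 1/(-42841/180) = -180/42841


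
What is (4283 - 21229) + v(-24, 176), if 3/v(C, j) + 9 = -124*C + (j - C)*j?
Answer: -646777979/38167 ≈ -16946.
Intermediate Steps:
v(C, j) = 3/(-9 - 124*C + j*(j - C)) (v(C, j) = 3/(-9 + (-124*C + (j - C)*j)) = 3/(-9 + (-124*C + j*(j - C))) = 3/(-9 - 124*C + j*(j - C)))
(4283 - 21229) + v(-24, 176) = (4283 - 21229) + 3/(-9 + 176**2 - 124*(-24) - 1*(-24)*176) = -16946 + 3/(-9 + 30976 + 2976 + 4224) = -16946 + 3/38167 = -646777979/38167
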